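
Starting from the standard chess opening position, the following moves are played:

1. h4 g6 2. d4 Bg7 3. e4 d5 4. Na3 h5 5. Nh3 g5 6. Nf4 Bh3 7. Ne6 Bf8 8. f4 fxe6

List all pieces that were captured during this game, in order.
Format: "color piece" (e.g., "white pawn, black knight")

Tracking captures:
  fxe6: captured white knight

white knight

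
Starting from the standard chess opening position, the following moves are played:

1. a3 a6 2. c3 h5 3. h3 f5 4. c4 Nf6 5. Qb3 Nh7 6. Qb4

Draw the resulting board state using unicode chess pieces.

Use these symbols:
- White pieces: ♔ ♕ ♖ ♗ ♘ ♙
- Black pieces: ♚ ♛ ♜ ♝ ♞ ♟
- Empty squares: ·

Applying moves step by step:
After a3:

♜ ♞ ♝ ♛ ♚ ♝ ♞ ♜
♟ ♟ ♟ ♟ ♟ ♟ ♟ ♟
· · · · · · · ·
· · · · · · · ·
· · · · · · · ·
♙ · · · · · · ·
· ♙ ♙ ♙ ♙ ♙ ♙ ♙
♖ ♘ ♗ ♕ ♔ ♗ ♘ ♖


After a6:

♜ ♞ ♝ ♛ ♚ ♝ ♞ ♜
· ♟ ♟ ♟ ♟ ♟ ♟ ♟
♟ · · · · · · ·
· · · · · · · ·
· · · · · · · ·
♙ · · · · · · ·
· ♙ ♙ ♙ ♙ ♙ ♙ ♙
♖ ♘ ♗ ♕ ♔ ♗ ♘ ♖


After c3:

♜ ♞ ♝ ♛ ♚ ♝ ♞ ♜
· ♟ ♟ ♟ ♟ ♟ ♟ ♟
♟ · · · · · · ·
· · · · · · · ·
· · · · · · · ·
♙ · ♙ · · · · ·
· ♙ · ♙ ♙ ♙ ♙ ♙
♖ ♘ ♗ ♕ ♔ ♗ ♘ ♖


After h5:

♜ ♞ ♝ ♛ ♚ ♝ ♞ ♜
· ♟ ♟ ♟ ♟ ♟ ♟ ·
♟ · · · · · · ·
· · · · · · · ♟
· · · · · · · ·
♙ · ♙ · · · · ·
· ♙ · ♙ ♙ ♙ ♙ ♙
♖ ♘ ♗ ♕ ♔ ♗ ♘ ♖


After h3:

♜ ♞ ♝ ♛ ♚ ♝ ♞ ♜
· ♟ ♟ ♟ ♟ ♟ ♟ ·
♟ · · · · · · ·
· · · · · · · ♟
· · · · · · · ·
♙ · ♙ · · · · ♙
· ♙ · ♙ ♙ ♙ ♙ ·
♖ ♘ ♗ ♕ ♔ ♗ ♘ ♖


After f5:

♜ ♞ ♝ ♛ ♚ ♝ ♞ ♜
· ♟ ♟ ♟ ♟ · ♟ ·
♟ · · · · · · ·
· · · · · ♟ · ♟
· · · · · · · ·
♙ · ♙ · · · · ♙
· ♙ · ♙ ♙ ♙ ♙ ·
♖ ♘ ♗ ♕ ♔ ♗ ♘ ♖


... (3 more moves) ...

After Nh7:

♜ ♞ ♝ ♛ ♚ ♝ · ♜
· ♟ ♟ ♟ ♟ · ♟ ♞
♟ · · · · · · ·
· · · · · ♟ · ♟
· · ♙ · · · · ·
♙ ♕ · · · · · ♙
· ♙ · ♙ ♙ ♙ ♙ ·
♖ ♘ ♗ · ♔ ♗ ♘ ♖


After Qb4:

♜ ♞ ♝ ♛ ♚ ♝ · ♜
· ♟ ♟ ♟ ♟ · ♟ ♞
♟ · · · · · · ·
· · · · · ♟ · ♟
· ♕ ♙ · · · · ·
♙ · · · · · · ♙
· ♙ · ♙ ♙ ♙ ♙ ·
♖ ♘ ♗ · ♔ ♗ ♘ ♖



  a b c d e f g h
  ─────────────────
8│♜ ♞ ♝ ♛ ♚ ♝ · ♜│8
7│· ♟ ♟ ♟ ♟ · ♟ ♞│7
6│♟ · · · · · · ·│6
5│· · · · · ♟ · ♟│5
4│· ♕ ♙ · · · · ·│4
3│♙ · · · · · · ♙│3
2│· ♙ · ♙ ♙ ♙ ♙ ·│2
1│♖ ♘ ♗ · ♔ ♗ ♘ ♖│1
  ─────────────────
  a b c d e f g h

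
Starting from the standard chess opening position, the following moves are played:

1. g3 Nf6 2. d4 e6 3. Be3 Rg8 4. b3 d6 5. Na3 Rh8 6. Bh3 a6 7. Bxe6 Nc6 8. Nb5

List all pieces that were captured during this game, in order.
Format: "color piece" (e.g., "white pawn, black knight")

Tracking captures:
  Bxe6: captured black pawn

black pawn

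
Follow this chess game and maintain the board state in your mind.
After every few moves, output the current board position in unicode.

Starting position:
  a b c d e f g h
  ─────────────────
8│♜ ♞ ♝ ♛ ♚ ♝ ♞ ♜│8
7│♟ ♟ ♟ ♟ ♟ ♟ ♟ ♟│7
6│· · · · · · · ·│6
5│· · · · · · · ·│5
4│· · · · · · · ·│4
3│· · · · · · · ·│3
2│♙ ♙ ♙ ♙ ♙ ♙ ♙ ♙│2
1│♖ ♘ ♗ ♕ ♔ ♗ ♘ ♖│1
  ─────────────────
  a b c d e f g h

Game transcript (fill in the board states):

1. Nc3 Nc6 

  a b c d e f g h
  ─────────────────
8│♜ · ♝ ♛ ♚ ♝ ♞ ♜│8
7│♟ ♟ ♟ ♟ ♟ ♟ ♟ ♟│7
6│· · ♞ · · · · ·│6
5│· · · · · · · ·│5
4│· · · · · · · ·│4
3│· · ♘ · · · · ·│3
2│♙ ♙ ♙ ♙ ♙ ♙ ♙ ♙│2
1│♖ · ♗ ♕ ♔ ♗ ♘ ♖│1
  ─────────────────
  a b c d e f g h

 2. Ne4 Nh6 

  a b c d e f g h
  ─────────────────
8│♜ · ♝ ♛ ♚ ♝ · ♜│8
7│♟ ♟ ♟ ♟ ♟ ♟ ♟ ♟│7
6│· · ♞ · · · · ♞│6
5│· · · · · · · ·│5
4│· · · · ♘ · · ·│4
3│· · · · · · · ·│3
2│♙ ♙ ♙ ♙ ♙ ♙ ♙ ♙│2
1│♖ · ♗ ♕ ♔ ♗ ♘ ♖│1
  ─────────────────
  a b c d e f g h

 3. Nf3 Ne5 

  a b c d e f g h
  ─────────────────
8│♜ · ♝ ♛ ♚ ♝ · ♜│8
7│♟ ♟ ♟ ♟ ♟ ♟ ♟ ♟│7
6│· · · · · · · ♞│6
5│· · · · ♞ · · ·│5
4│· · · · ♘ · · ·│4
3│· · · · · ♘ · ·│3
2│♙ ♙ ♙ ♙ ♙ ♙ ♙ ♙│2
1│♖ · ♗ ♕ ♔ ♗ · ♖│1
  ─────────────────
  a b c d e f g h

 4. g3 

  a b c d e f g h
  ─────────────────
8│♜ · ♝ ♛ ♚ ♝ · ♜│8
7│♟ ♟ ♟ ♟ ♟ ♟ ♟ ♟│7
6│· · · · · · · ♞│6
5│· · · · ♞ · · ·│5
4│· · · · ♘ · · ·│4
3│· · · · · ♘ ♙ ·│3
2│♙ ♙ ♙ ♙ ♙ ♙ · ♙│2
1│♖ · ♗ ♕ ♔ ♗ · ♖│1
  ─────────────────
  a b c d e f g h


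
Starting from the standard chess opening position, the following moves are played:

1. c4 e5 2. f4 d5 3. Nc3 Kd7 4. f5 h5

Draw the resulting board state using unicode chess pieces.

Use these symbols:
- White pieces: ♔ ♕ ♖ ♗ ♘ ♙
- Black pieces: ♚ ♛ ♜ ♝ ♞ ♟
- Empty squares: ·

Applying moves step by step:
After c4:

♜ ♞ ♝ ♛ ♚ ♝ ♞ ♜
♟ ♟ ♟ ♟ ♟ ♟ ♟ ♟
· · · · · · · ·
· · · · · · · ·
· · ♙ · · · · ·
· · · · · · · ·
♙ ♙ · ♙ ♙ ♙ ♙ ♙
♖ ♘ ♗ ♕ ♔ ♗ ♘ ♖


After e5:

♜ ♞ ♝ ♛ ♚ ♝ ♞ ♜
♟ ♟ ♟ ♟ · ♟ ♟ ♟
· · · · · · · ·
· · · · ♟ · · ·
· · ♙ · · · · ·
· · · · · · · ·
♙ ♙ · ♙ ♙ ♙ ♙ ♙
♖ ♘ ♗ ♕ ♔ ♗ ♘ ♖


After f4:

♜ ♞ ♝ ♛ ♚ ♝ ♞ ♜
♟ ♟ ♟ ♟ · ♟ ♟ ♟
· · · · · · · ·
· · · · ♟ · · ·
· · ♙ · · ♙ · ·
· · · · · · · ·
♙ ♙ · ♙ ♙ · ♙ ♙
♖ ♘ ♗ ♕ ♔ ♗ ♘ ♖


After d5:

♜ ♞ ♝ ♛ ♚ ♝ ♞ ♜
♟ ♟ ♟ · · ♟ ♟ ♟
· · · · · · · ·
· · · ♟ ♟ · · ·
· · ♙ · · ♙ · ·
· · · · · · · ·
♙ ♙ · ♙ ♙ · ♙ ♙
♖ ♘ ♗ ♕ ♔ ♗ ♘ ♖


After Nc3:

♜ ♞ ♝ ♛ ♚ ♝ ♞ ♜
♟ ♟ ♟ · · ♟ ♟ ♟
· · · · · · · ·
· · · ♟ ♟ · · ·
· · ♙ · · ♙ · ·
· · ♘ · · · · ·
♙ ♙ · ♙ ♙ · ♙ ♙
♖ · ♗ ♕ ♔ ♗ ♘ ♖


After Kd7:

♜ ♞ ♝ ♛ · ♝ ♞ ♜
♟ ♟ ♟ ♚ · ♟ ♟ ♟
· · · · · · · ·
· · · ♟ ♟ · · ·
· · ♙ · · ♙ · ·
· · ♘ · · · · ·
♙ ♙ · ♙ ♙ · ♙ ♙
♖ · ♗ ♕ ♔ ♗ ♘ ♖


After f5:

♜ ♞ ♝ ♛ · ♝ ♞ ♜
♟ ♟ ♟ ♚ · ♟ ♟ ♟
· · · · · · · ·
· · · ♟ ♟ ♙ · ·
· · ♙ · · · · ·
· · ♘ · · · · ·
♙ ♙ · ♙ ♙ · ♙ ♙
♖ · ♗ ♕ ♔ ♗ ♘ ♖


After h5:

♜ ♞ ♝ ♛ · ♝ ♞ ♜
♟ ♟ ♟ ♚ · ♟ ♟ ·
· · · · · · · ·
· · · ♟ ♟ ♙ · ♟
· · ♙ · · · · ·
· · ♘ · · · · ·
♙ ♙ · ♙ ♙ · ♙ ♙
♖ · ♗ ♕ ♔ ♗ ♘ ♖



  a b c d e f g h
  ─────────────────
8│♜ ♞ ♝ ♛ · ♝ ♞ ♜│8
7│♟ ♟ ♟ ♚ · ♟ ♟ ·│7
6│· · · · · · · ·│6
5│· · · ♟ ♟ ♙ · ♟│5
4│· · ♙ · · · · ·│4
3│· · ♘ · · · · ·│3
2│♙ ♙ · ♙ ♙ · ♙ ♙│2
1│♖ · ♗ ♕ ♔ ♗ ♘ ♖│1
  ─────────────────
  a b c d e f g h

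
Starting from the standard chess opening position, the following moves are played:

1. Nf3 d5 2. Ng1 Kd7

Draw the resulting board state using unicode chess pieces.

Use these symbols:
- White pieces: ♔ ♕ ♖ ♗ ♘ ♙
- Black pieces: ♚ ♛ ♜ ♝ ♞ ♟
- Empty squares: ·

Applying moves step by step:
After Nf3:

♜ ♞ ♝ ♛ ♚ ♝ ♞ ♜
♟ ♟ ♟ ♟ ♟ ♟ ♟ ♟
· · · · · · · ·
· · · · · · · ·
· · · · · · · ·
· · · · · ♘ · ·
♙ ♙ ♙ ♙ ♙ ♙ ♙ ♙
♖ ♘ ♗ ♕ ♔ ♗ · ♖


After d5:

♜ ♞ ♝ ♛ ♚ ♝ ♞ ♜
♟ ♟ ♟ · ♟ ♟ ♟ ♟
· · · · · · · ·
· · · ♟ · · · ·
· · · · · · · ·
· · · · · ♘ · ·
♙ ♙ ♙ ♙ ♙ ♙ ♙ ♙
♖ ♘ ♗ ♕ ♔ ♗ · ♖


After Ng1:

♜ ♞ ♝ ♛ ♚ ♝ ♞ ♜
♟ ♟ ♟ · ♟ ♟ ♟ ♟
· · · · · · · ·
· · · ♟ · · · ·
· · · · · · · ·
· · · · · · · ·
♙ ♙ ♙ ♙ ♙ ♙ ♙ ♙
♖ ♘ ♗ ♕ ♔ ♗ ♘ ♖


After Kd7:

♜ ♞ ♝ ♛ · ♝ ♞ ♜
♟ ♟ ♟ ♚ ♟ ♟ ♟ ♟
· · · · · · · ·
· · · ♟ · · · ·
· · · · · · · ·
· · · · · · · ·
♙ ♙ ♙ ♙ ♙ ♙ ♙ ♙
♖ ♘ ♗ ♕ ♔ ♗ ♘ ♖



  a b c d e f g h
  ─────────────────
8│♜ ♞ ♝ ♛ · ♝ ♞ ♜│8
7│♟ ♟ ♟ ♚ ♟ ♟ ♟ ♟│7
6│· · · · · · · ·│6
5│· · · ♟ · · · ·│5
4│· · · · · · · ·│4
3│· · · · · · · ·│3
2│♙ ♙ ♙ ♙ ♙ ♙ ♙ ♙│2
1│♖ ♘ ♗ ♕ ♔ ♗ ♘ ♖│1
  ─────────────────
  a b c d e f g h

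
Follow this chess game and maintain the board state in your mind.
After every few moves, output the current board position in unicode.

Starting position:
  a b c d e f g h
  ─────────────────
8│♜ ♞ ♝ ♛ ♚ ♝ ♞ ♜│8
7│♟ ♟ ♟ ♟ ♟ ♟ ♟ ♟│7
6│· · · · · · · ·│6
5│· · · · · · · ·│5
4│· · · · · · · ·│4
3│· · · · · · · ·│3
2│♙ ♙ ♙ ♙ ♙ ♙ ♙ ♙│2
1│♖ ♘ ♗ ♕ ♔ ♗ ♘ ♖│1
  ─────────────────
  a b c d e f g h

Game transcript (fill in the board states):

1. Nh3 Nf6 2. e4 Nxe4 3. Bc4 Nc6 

  a b c d e f g h
  ─────────────────
8│♜ · ♝ ♛ ♚ ♝ · ♜│8
7│♟ ♟ ♟ ♟ ♟ ♟ ♟ ♟│7
6│· · ♞ · · · · ·│6
5│· · · · · · · ·│5
4│· · ♗ · ♞ · · ·│4
3│· · · · · · · ♘│3
2│♙ ♙ ♙ ♙ · ♙ ♙ ♙│2
1│♖ ♘ ♗ ♕ ♔ · · ♖│1
  ─────────────────
  a b c d e f g h

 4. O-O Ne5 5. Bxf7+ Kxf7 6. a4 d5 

  a b c d e f g h
  ─────────────────
8│♜ · ♝ ♛ · ♝ · ♜│8
7│♟ ♟ ♟ · ♟ ♚ ♟ ♟│7
6│· · · · · · · ·│6
5│· · · ♟ ♞ · · ·│5
4│♙ · · · ♞ · · ·│4
3│· · · · · · · ♘│3
2│· ♙ ♙ ♙ · ♙ ♙ ♙│2
1│♖ ♘ ♗ ♕ · ♖ ♔ ·│1
  ─────────────────
  a b c d e f g h

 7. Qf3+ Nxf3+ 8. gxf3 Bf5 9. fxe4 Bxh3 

  a b c d e f g h
  ─────────────────
8│♜ · · ♛ · ♝ · ♜│8
7│♟ ♟ ♟ · ♟ ♚ ♟ ♟│7
6│· · · · · · · ·│6
5│· · · ♟ · · · ·│5
4│♙ · · · ♙ · · ·│4
3│· · · · · · · ♝│3
2│· ♙ ♙ ♙ · ♙ · ♙│2
1│♖ ♘ ♗ · · ♖ ♔ ·│1
  ─────────────────
  a b c d e f g h

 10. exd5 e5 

  a b c d e f g h
  ─────────────────
8│♜ · · ♛ · ♝ · ♜│8
7│♟ ♟ ♟ · · ♚ ♟ ♟│7
6│· · · · · · · ·│6
5│· · · ♙ ♟ · · ·│5
4│♙ · · · · · · ·│4
3│· · · · · · · ♝│3
2│· ♙ ♙ ♙ · ♙ · ♙│2
1│♖ ♘ ♗ · · ♖ ♔ ·│1
  ─────────────────
  a b c d e f g h


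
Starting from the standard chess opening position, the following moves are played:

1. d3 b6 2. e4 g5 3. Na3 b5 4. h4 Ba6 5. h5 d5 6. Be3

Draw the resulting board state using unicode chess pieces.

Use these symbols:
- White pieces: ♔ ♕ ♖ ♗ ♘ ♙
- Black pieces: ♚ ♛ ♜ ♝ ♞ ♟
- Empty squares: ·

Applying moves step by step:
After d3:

♜ ♞ ♝ ♛ ♚ ♝ ♞ ♜
♟ ♟ ♟ ♟ ♟ ♟ ♟ ♟
· · · · · · · ·
· · · · · · · ·
· · · · · · · ·
· · · ♙ · · · ·
♙ ♙ ♙ · ♙ ♙ ♙ ♙
♖ ♘ ♗ ♕ ♔ ♗ ♘ ♖


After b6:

♜ ♞ ♝ ♛ ♚ ♝ ♞ ♜
♟ · ♟ ♟ ♟ ♟ ♟ ♟
· ♟ · · · · · ·
· · · · · · · ·
· · · · · · · ·
· · · ♙ · · · ·
♙ ♙ ♙ · ♙ ♙ ♙ ♙
♖ ♘ ♗ ♕ ♔ ♗ ♘ ♖


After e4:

♜ ♞ ♝ ♛ ♚ ♝ ♞ ♜
♟ · ♟ ♟ ♟ ♟ ♟ ♟
· ♟ · · · · · ·
· · · · · · · ·
· · · · ♙ · · ·
· · · ♙ · · · ·
♙ ♙ ♙ · · ♙ ♙ ♙
♖ ♘ ♗ ♕ ♔ ♗ ♘ ♖


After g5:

♜ ♞ ♝ ♛ ♚ ♝ ♞ ♜
♟ · ♟ ♟ ♟ ♟ · ♟
· ♟ · · · · · ·
· · · · · · ♟ ·
· · · · ♙ · · ·
· · · ♙ · · · ·
♙ ♙ ♙ · · ♙ ♙ ♙
♖ ♘ ♗ ♕ ♔ ♗ ♘ ♖


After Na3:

♜ ♞ ♝ ♛ ♚ ♝ ♞ ♜
♟ · ♟ ♟ ♟ ♟ · ♟
· ♟ · · · · · ·
· · · · · · ♟ ·
· · · · ♙ · · ·
♘ · · ♙ · · · ·
♙ ♙ ♙ · · ♙ ♙ ♙
♖ · ♗ ♕ ♔ ♗ ♘ ♖


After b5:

♜ ♞ ♝ ♛ ♚ ♝ ♞ ♜
♟ · ♟ ♟ ♟ ♟ · ♟
· · · · · · · ·
· ♟ · · · · ♟ ·
· · · · ♙ · · ·
♘ · · ♙ · · · ·
♙ ♙ ♙ · · ♙ ♙ ♙
♖ · ♗ ♕ ♔ ♗ ♘ ♖


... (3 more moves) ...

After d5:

♜ ♞ · ♛ ♚ ♝ ♞ ♜
♟ · ♟ · ♟ ♟ · ♟
♝ · · · · · · ·
· ♟ · ♟ · · ♟ ♙
· · · · ♙ · · ·
♘ · · ♙ · · · ·
♙ ♙ ♙ · · ♙ ♙ ·
♖ · ♗ ♕ ♔ ♗ ♘ ♖


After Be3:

♜ ♞ · ♛ ♚ ♝ ♞ ♜
♟ · ♟ · ♟ ♟ · ♟
♝ · · · · · · ·
· ♟ · ♟ · · ♟ ♙
· · · · ♙ · · ·
♘ · · ♙ ♗ · · ·
♙ ♙ ♙ · · ♙ ♙ ·
♖ · · ♕ ♔ ♗ ♘ ♖



  a b c d e f g h
  ─────────────────
8│♜ ♞ · ♛ ♚ ♝ ♞ ♜│8
7│♟ · ♟ · ♟ ♟ · ♟│7
6│♝ · · · · · · ·│6
5│· ♟ · ♟ · · ♟ ♙│5
4│· · · · ♙ · · ·│4
3│♘ · · ♙ ♗ · · ·│3
2│♙ ♙ ♙ · · ♙ ♙ ·│2
1│♖ · · ♕ ♔ ♗ ♘ ♖│1
  ─────────────────
  a b c d e f g h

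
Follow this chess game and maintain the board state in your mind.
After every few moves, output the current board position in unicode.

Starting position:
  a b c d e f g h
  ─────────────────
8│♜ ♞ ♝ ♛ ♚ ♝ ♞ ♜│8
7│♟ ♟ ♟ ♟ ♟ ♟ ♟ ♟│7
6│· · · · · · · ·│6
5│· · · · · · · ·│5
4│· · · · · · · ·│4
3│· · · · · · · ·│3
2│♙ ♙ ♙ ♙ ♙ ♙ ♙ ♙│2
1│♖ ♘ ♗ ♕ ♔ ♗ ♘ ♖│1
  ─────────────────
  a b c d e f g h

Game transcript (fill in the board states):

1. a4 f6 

  a b c d e f g h
  ─────────────────
8│♜ ♞ ♝ ♛ ♚ ♝ ♞ ♜│8
7│♟ ♟ ♟ ♟ ♟ · ♟ ♟│7
6│· · · · · ♟ · ·│6
5│· · · · · · · ·│5
4│♙ · · · · · · ·│4
3│· · · · · · · ·│3
2│· ♙ ♙ ♙ ♙ ♙ ♙ ♙│2
1│♖ ♘ ♗ ♕ ♔ ♗ ♘ ♖│1
  ─────────────────
  a b c d e f g h

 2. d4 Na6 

  a b c d e f g h
  ─────────────────
8│♜ · ♝ ♛ ♚ ♝ ♞ ♜│8
7│♟ ♟ ♟ ♟ ♟ · ♟ ♟│7
6│♞ · · · · ♟ · ·│6
5│· · · · · · · ·│5
4│♙ · · ♙ · · · ·│4
3│· · · · · · · ·│3
2│· ♙ ♙ · ♙ ♙ ♙ ♙│2
1│♖ ♘ ♗ ♕ ♔ ♗ ♘ ♖│1
  ─────────────────
  a b c d e f g h

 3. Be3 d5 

  a b c d e f g h
  ─────────────────
8│♜ · ♝ ♛ ♚ ♝ ♞ ♜│8
7│♟ ♟ ♟ · ♟ · ♟ ♟│7
6│♞ · · · · ♟ · ·│6
5│· · · ♟ · · · ·│5
4│♙ · · ♙ · · · ·│4
3│· · · · ♗ · · ·│3
2│· ♙ ♙ · ♙ ♙ ♙ ♙│2
1│♖ ♘ · ♕ ♔ ♗ ♘ ♖│1
  ─────────────────
  a b c d e f g h

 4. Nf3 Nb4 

  a b c d e f g h
  ─────────────────
8│♜ · ♝ ♛ ♚ ♝ ♞ ♜│8
7│♟ ♟ ♟ · ♟ · ♟ ♟│7
6│· · · · · ♟ · ·│6
5│· · · ♟ · · · ·│5
4│♙ ♞ · ♙ · · · ·│4
3│· · · · ♗ ♘ · ·│3
2│· ♙ ♙ · ♙ ♙ ♙ ♙│2
1│♖ ♘ · ♕ ♔ ♗ · ♖│1
  ─────────────────
  a b c d e f g h

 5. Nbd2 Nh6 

  a b c d e f g h
  ─────────────────
8│♜ · ♝ ♛ ♚ ♝ · ♜│8
7│♟ ♟ ♟ · ♟ · ♟ ♟│7
6│· · · · · ♟ · ♞│6
5│· · · ♟ · · · ·│5
4│♙ ♞ · ♙ · · · ·│4
3│· · · · ♗ ♘ · ·│3
2│· ♙ ♙ ♘ ♙ ♙ ♙ ♙│2
1│♖ · · ♕ ♔ ♗ · ♖│1
  ─────────────────
  a b c d e f g h



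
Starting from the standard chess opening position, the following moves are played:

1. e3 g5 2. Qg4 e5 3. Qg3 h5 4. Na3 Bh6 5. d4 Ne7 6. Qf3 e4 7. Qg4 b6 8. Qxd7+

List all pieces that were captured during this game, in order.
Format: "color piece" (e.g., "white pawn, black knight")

Tracking captures:
  Qxd7+: captured black pawn

black pawn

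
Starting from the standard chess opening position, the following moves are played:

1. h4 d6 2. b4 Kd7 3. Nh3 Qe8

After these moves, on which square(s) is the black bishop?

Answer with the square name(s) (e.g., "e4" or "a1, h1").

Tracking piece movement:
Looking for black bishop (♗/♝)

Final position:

  a b c d e f g h
  ─────────────────
8│♜ ♞ ♝ · ♛ ♝ ♞ ♜│8
7│♟ ♟ ♟ ♚ ♟ ♟ ♟ ♟│7
6│· · · ♟ · · · ·│6
5│· · · · · · · ·│5
4│· ♙ · · · · · ♙│4
3│· · · · · · · ♘│3
2│♙ · ♙ ♙ ♙ ♙ ♙ ·│2
1│♖ ♘ ♗ ♕ ♔ ♗ · ♖│1
  ─────────────────
  a b c d e f g h


c8, f8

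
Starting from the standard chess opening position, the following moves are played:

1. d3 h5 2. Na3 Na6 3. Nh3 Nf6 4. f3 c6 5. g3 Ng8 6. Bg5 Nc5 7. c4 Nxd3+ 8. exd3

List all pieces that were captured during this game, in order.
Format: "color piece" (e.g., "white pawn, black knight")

Tracking captures:
  Nxd3+: captured white pawn
  exd3: captured black knight

white pawn, black knight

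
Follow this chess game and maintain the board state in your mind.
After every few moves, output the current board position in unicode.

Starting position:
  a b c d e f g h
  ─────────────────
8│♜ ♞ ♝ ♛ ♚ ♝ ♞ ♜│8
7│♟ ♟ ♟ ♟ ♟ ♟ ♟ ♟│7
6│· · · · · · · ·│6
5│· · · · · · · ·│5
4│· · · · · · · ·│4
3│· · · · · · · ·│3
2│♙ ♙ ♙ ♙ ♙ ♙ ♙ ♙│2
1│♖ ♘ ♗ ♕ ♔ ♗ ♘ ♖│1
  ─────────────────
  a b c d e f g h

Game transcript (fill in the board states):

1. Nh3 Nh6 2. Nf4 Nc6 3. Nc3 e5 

  a b c d e f g h
  ─────────────────
8│♜ · ♝ ♛ ♚ ♝ · ♜│8
7│♟ ♟ ♟ ♟ · ♟ ♟ ♟│7
6│· · ♞ · · · · ♞│6
5│· · · · ♟ · · ·│5
4│· · · · · ♘ · ·│4
3│· · ♘ · · · · ·│3
2│♙ ♙ ♙ ♙ ♙ ♙ ♙ ♙│2
1│♖ · ♗ ♕ ♔ ♗ · ♖│1
  ─────────────────
  a b c d e f g h

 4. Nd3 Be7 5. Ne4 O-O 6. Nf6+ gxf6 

  a b c d e f g h
  ─────────────────
8│♜ · ♝ ♛ · ♜ ♚ ·│8
7│♟ ♟ ♟ ♟ ♝ ♟ · ♟│7
6│· · ♞ · · ♟ · ♞│6
5│· · · · ♟ · · ·│5
4│· · · · · · · ·│4
3│· · · ♘ · · · ·│3
2│♙ ♙ ♙ ♙ ♙ ♙ ♙ ♙│2
1│♖ · ♗ ♕ ♔ ♗ · ♖│1
  ─────────────────
  a b c d e f g h

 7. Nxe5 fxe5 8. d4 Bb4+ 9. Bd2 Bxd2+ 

  a b c d e f g h
  ─────────────────
8│♜ · ♝ ♛ · ♜ ♚ ·│8
7│♟ ♟ ♟ ♟ · ♟ · ♟│7
6│· · ♞ · · · · ♞│6
5│· · · · ♟ · · ·│5
4│· · · ♙ · · · ·│4
3│· · · · · · · ·│3
2│♙ ♙ ♙ ♝ ♙ ♙ ♙ ♙│2
1│♖ · · ♕ ♔ ♗ · ♖│1
  ─────────────────
  a b c d e f g h

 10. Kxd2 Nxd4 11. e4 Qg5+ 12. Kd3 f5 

  a b c d e f g h
  ─────────────────
8│♜ · ♝ · · ♜ ♚ ·│8
7│♟ ♟ ♟ ♟ · · · ♟│7
6│· · · · · · · ♞│6
5│· · · · ♟ ♟ ♛ ·│5
4│· · · ♞ ♙ · · ·│4
3│· · · ♔ · · · ·│3
2│♙ ♙ ♙ · · ♙ ♙ ♙│2
1│♖ · · ♕ · ♗ · ♖│1
  ─────────────────
  a b c d e f g h

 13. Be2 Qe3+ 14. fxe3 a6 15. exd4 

  a b c d e f g h
  ─────────────────
8│♜ · ♝ · · ♜ ♚ ·│8
7│· ♟ ♟ ♟ · · · ♟│7
6│♟ · · · · · · ♞│6
5│· · · · ♟ ♟ · ·│5
4│· · · ♙ ♙ · · ·│4
3│· · · ♔ · · · ·│3
2│♙ ♙ ♙ · ♗ · ♙ ♙│2
1│♖ · · ♕ · · · ♖│1
  ─────────────────
  a b c d e f g h


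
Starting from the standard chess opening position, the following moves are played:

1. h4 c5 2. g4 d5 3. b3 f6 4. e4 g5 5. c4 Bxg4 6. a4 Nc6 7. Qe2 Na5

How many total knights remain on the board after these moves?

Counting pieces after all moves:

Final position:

  a b c d e f g h
  ─────────────────
8│♜ · · ♛ ♚ ♝ ♞ ♜│8
7│♟ ♟ · · ♟ · · ♟│7
6│· · · · · ♟ · ·│6
5│♞ · ♟ ♟ · · ♟ ·│5
4│♙ · ♙ · ♙ · ♝ ♙│4
3│· ♙ · · · · · ·│3
2│· · · ♙ ♕ ♙ · ·│2
1│♖ ♘ ♗ · ♔ ♗ ♘ ♖│1
  ─────────────────
  a b c d e f g h


4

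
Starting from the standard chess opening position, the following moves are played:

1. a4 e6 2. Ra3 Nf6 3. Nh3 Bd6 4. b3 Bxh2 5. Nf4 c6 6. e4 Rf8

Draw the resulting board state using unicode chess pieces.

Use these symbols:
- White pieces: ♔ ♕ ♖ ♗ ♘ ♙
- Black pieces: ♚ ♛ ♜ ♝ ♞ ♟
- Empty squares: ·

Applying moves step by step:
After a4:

♜ ♞ ♝ ♛ ♚ ♝ ♞ ♜
♟ ♟ ♟ ♟ ♟ ♟ ♟ ♟
· · · · · · · ·
· · · · · · · ·
♙ · · · · · · ·
· · · · · · · ·
· ♙ ♙ ♙ ♙ ♙ ♙ ♙
♖ ♘ ♗ ♕ ♔ ♗ ♘ ♖


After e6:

♜ ♞ ♝ ♛ ♚ ♝ ♞ ♜
♟ ♟ ♟ ♟ · ♟ ♟ ♟
· · · · ♟ · · ·
· · · · · · · ·
♙ · · · · · · ·
· · · · · · · ·
· ♙ ♙ ♙ ♙ ♙ ♙ ♙
♖ ♘ ♗ ♕ ♔ ♗ ♘ ♖


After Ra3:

♜ ♞ ♝ ♛ ♚ ♝ ♞ ♜
♟ ♟ ♟ ♟ · ♟ ♟ ♟
· · · · ♟ · · ·
· · · · · · · ·
♙ · · · · · · ·
♖ · · · · · · ·
· ♙ ♙ ♙ ♙ ♙ ♙ ♙
· ♘ ♗ ♕ ♔ ♗ ♘ ♖


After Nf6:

♜ ♞ ♝ ♛ ♚ ♝ · ♜
♟ ♟ ♟ ♟ · ♟ ♟ ♟
· · · · ♟ ♞ · ·
· · · · · · · ·
♙ · · · · · · ·
♖ · · · · · · ·
· ♙ ♙ ♙ ♙ ♙ ♙ ♙
· ♘ ♗ ♕ ♔ ♗ ♘ ♖


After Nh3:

♜ ♞ ♝ ♛ ♚ ♝ · ♜
♟ ♟ ♟ ♟ · ♟ ♟ ♟
· · · · ♟ ♞ · ·
· · · · · · · ·
♙ · · · · · · ·
♖ · · · · · · ♘
· ♙ ♙ ♙ ♙ ♙ ♙ ♙
· ♘ ♗ ♕ ♔ ♗ · ♖


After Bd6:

♜ ♞ ♝ ♛ ♚ · · ♜
♟ ♟ ♟ ♟ · ♟ ♟ ♟
· · · ♝ ♟ ♞ · ·
· · · · · · · ·
♙ · · · · · · ·
♖ · · · · · · ♘
· ♙ ♙ ♙ ♙ ♙ ♙ ♙
· ♘ ♗ ♕ ♔ ♗ · ♖


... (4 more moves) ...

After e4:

♜ ♞ ♝ ♛ ♚ · · ♜
♟ ♟ · ♟ · ♟ ♟ ♟
· · ♟ · ♟ ♞ · ·
· · · · · · · ·
♙ · · · ♙ ♘ · ·
♖ ♙ · · · · · ·
· · ♙ ♙ · ♙ ♙ ♝
· ♘ ♗ ♕ ♔ ♗ · ♖


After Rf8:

♜ ♞ ♝ ♛ ♚ ♜ · ·
♟ ♟ · ♟ · ♟ ♟ ♟
· · ♟ · ♟ ♞ · ·
· · · · · · · ·
♙ · · · ♙ ♘ · ·
♖ ♙ · · · · · ·
· · ♙ ♙ · ♙ ♙ ♝
· ♘ ♗ ♕ ♔ ♗ · ♖



  a b c d e f g h
  ─────────────────
8│♜ ♞ ♝ ♛ ♚ ♜ · ·│8
7│♟ ♟ · ♟ · ♟ ♟ ♟│7
6│· · ♟ · ♟ ♞ · ·│6
5│· · · · · · · ·│5
4│♙ · · · ♙ ♘ · ·│4
3│♖ ♙ · · · · · ·│3
2│· · ♙ ♙ · ♙ ♙ ♝│2
1│· ♘ ♗ ♕ ♔ ♗ · ♖│1
  ─────────────────
  a b c d e f g h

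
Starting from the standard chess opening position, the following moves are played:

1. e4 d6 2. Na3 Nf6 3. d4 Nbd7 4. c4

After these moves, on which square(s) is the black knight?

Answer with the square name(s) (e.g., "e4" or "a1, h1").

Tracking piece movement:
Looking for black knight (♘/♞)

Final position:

  a b c d e f g h
  ─────────────────
8│♜ · ♝ ♛ ♚ ♝ · ♜│8
7│♟ ♟ ♟ ♞ ♟ ♟ ♟ ♟│7
6│· · · ♟ · ♞ · ·│6
5│· · · · · · · ·│5
4│· · ♙ ♙ ♙ · · ·│4
3│♘ · · · · · · ·│3
2│♙ ♙ · · · ♙ ♙ ♙│2
1│♖ · ♗ ♕ ♔ ♗ ♘ ♖│1
  ─────────────────
  a b c d e f g h


d7, f6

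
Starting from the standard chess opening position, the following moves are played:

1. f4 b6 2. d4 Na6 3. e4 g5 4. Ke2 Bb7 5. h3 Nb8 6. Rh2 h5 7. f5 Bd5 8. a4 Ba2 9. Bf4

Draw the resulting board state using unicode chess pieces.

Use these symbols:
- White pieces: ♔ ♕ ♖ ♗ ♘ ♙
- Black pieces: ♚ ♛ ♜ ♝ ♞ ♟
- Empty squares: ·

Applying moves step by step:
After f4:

♜ ♞ ♝ ♛ ♚ ♝ ♞ ♜
♟ ♟ ♟ ♟ ♟ ♟ ♟ ♟
· · · · · · · ·
· · · · · · · ·
· · · · · ♙ · ·
· · · · · · · ·
♙ ♙ ♙ ♙ ♙ · ♙ ♙
♖ ♘ ♗ ♕ ♔ ♗ ♘ ♖


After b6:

♜ ♞ ♝ ♛ ♚ ♝ ♞ ♜
♟ · ♟ ♟ ♟ ♟ ♟ ♟
· ♟ · · · · · ·
· · · · · · · ·
· · · · · ♙ · ·
· · · · · · · ·
♙ ♙ ♙ ♙ ♙ · ♙ ♙
♖ ♘ ♗ ♕ ♔ ♗ ♘ ♖


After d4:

♜ ♞ ♝ ♛ ♚ ♝ ♞ ♜
♟ · ♟ ♟ ♟ ♟ ♟ ♟
· ♟ · · · · · ·
· · · · · · · ·
· · · ♙ · ♙ · ·
· · · · · · · ·
♙ ♙ ♙ · ♙ · ♙ ♙
♖ ♘ ♗ ♕ ♔ ♗ ♘ ♖


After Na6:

♜ · ♝ ♛ ♚ ♝ ♞ ♜
♟ · ♟ ♟ ♟ ♟ ♟ ♟
♞ ♟ · · · · · ·
· · · · · · · ·
· · · ♙ · ♙ · ·
· · · · · · · ·
♙ ♙ ♙ · ♙ · ♙ ♙
♖ ♘ ♗ ♕ ♔ ♗ ♘ ♖


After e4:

♜ · ♝ ♛ ♚ ♝ ♞ ♜
♟ · ♟ ♟ ♟ ♟ ♟ ♟
♞ ♟ · · · · · ·
· · · · · · · ·
· · · ♙ ♙ ♙ · ·
· · · · · · · ·
♙ ♙ ♙ · · · ♙ ♙
♖ ♘ ♗ ♕ ♔ ♗ ♘ ♖


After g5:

♜ · ♝ ♛ ♚ ♝ ♞ ♜
♟ · ♟ ♟ ♟ ♟ · ♟
♞ ♟ · · · · · ·
· · · · · · ♟ ·
· · · ♙ ♙ ♙ · ·
· · · · · · · ·
♙ ♙ ♙ · · · ♙ ♙
♖ ♘ ♗ ♕ ♔ ♗ ♘ ♖


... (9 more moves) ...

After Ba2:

♜ ♞ · ♛ ♚ ♝ ♞ ♜
♟ · ♟ ♟ ♟ ♟ · ·
· ♟ · · · · · ·
· · · · · ♙ ♟ ♟
♙ · · ♙ ♙ · · ·
· · · · · · · ♙
♝ ♙ ♙ · ♔ · ♙ ♖
♖ ♘ ♗ ♕ · ♗ ♘ ·


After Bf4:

♜ ♞ · ♛ ♚ ♝ ♞ ♜
♟ · ♟ ♟ ♟ ♟ · ·
· ♟ · · · · · ·
· · · · · ♙ ♟ ♟
♙ · · ♙ ♙ ♗ · ·
· · · · · · · ♙
♝ ♙ ♙ · ♔ · ♙ ♖
♖ ♘ · ♕ · ♗ ♘ ·



  a b c d e f g h
  ─────────────────
8│♜ ♞ · ♛ ♚ ♝ ♞ ♜│8
7│♟ · ♟ ♟ ♟ ♟ · ·│7
6│· ♟ · · · · · ·│6
5│· · · · · ♙ ♟ ♟│5
4│♙ · · ♙ ♙ ♗ · ·│4
3│· · · · · · · ♙│3
2│♝ ♙ ♙ · ♔ · ♙ ♖│2
1│♖ ♘ · ♕ · ♗ ♘ ·│1
  ─────────────────
  a b c d e f g h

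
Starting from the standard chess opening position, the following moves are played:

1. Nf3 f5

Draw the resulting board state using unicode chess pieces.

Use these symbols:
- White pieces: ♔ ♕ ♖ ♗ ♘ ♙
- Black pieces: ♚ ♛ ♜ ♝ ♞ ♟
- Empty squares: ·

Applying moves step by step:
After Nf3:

♜ ♞ ♝ ♛ ♚ ♝ ♞ ♜
♟ ♟ ♟ ♟ ♟ ♟ ♟ ♟
· · · · · · · ·
· · · · · · · ·
· · · · · · · ·
· · · · · ♘ · ·
♙ ♙ ♙ ♙ ♙ ♙ ♙ ♙
♖ ♘ ♗ ♕ ♔ ♗ · ♖


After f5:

♜ ♞ ♝ ♛ ♚ ♝ ♞ ♜
♟ ♟ ♟ ♟ ♟ · ♟ ♟
· · · · · · · ·
· · · · · ♟ · ·
· · · · · · · ·
· · · · · ♘ · ·
♙ ♙ ♙ ♙ ♙ ♙ ♙ ♙
♖ ♘ ♗ ♕ ♔ ♗ · ♖



  a b c d e f g h
  ─────────────────
8│♜ ♞ ♝ ♛ ♚ ♝ ♞ ♜│8
7│♟ ♟ ♟ ♟ ♟ · ♟ ♟│7
6│· · · · · · · ·│6
5│· · · · · ♟ · ·│5
4│· · · · · · · ·│4
3│· · · · · ♘ · ·│3
2│♙ ♙ ♙ ♙ ♙ ♙ ♙ ♙│2
1│♖ ♘ ♗ ♕ ♔ ♗ · ♖│1
  ─────────────────
  a b c d e f g h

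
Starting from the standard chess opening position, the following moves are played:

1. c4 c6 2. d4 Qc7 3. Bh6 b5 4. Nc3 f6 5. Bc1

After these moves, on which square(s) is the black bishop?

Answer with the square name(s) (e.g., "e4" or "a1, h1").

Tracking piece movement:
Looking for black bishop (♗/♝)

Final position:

  a b c d e f g h
  ─────────────────
8│♜ ♞ ♝ · ♚ ♝ ♞ ♜│8
7│♟ · ♛ ♟ ♟ · ♟ ♟│7
6│· · ♟ · · ♟ · ·│6
5│· ♟ · · · · · ·│5
4│· · ♙ ♙ · · · ·│4
3│· · ♘ · · · · ·│3
2│♙ ♙ · · ♙ ♙ ♙ ♙│2
1│♖ · ♗ ♕ ♔ ♗ ♘ ♖│1
  ─────────────────
  a b c d e f g h


c8, f8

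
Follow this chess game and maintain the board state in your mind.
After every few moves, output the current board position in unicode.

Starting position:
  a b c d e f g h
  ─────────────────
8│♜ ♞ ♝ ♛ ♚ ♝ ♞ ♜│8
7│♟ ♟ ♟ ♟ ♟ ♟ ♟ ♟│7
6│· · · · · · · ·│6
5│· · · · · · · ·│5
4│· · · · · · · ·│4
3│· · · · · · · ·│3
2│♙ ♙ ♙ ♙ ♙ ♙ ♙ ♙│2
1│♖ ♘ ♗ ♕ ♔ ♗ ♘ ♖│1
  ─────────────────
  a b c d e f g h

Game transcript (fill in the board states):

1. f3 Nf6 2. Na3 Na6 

  a b c d e f g h
  ─────────────────
8│♜ · ♝ ♛ ♚ ♝ · ♜│8
7│♟ ♟ ♟ ♟ ♟ ♟ ♟ ♟│7
6│♞ · · · · ♞ · ·│6
5│· · · · · · · ·│5
4│· · · · · · · ·│4
3│♘ · · · · ♙ · ·│3
2│♙ ♙ ♙ ♙ ♙ · ♙ ♙│2
1│♖ · ♗ ♕ ♔ ♗ ♘ ♖│1
  ─────────────────
  a b c d e f g h

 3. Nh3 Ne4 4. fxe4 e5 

  a b c d e f g h
  ─────────────────
8│♜ · ♝ ♛ ♚ ♝ · ♜│8
7│♟ ♟ ♟ ♟ · ♟ ♟ ♟│7
6│♞ · · · · · · ·│6
5│· · · · ♟ · · ·│5
4│· · · · ♙ · · ·│4
3│♘ · · · · · · ♘│3
2│♙ ♙ ♙ ♙ ♙ · ♙ ♙│2
1│♖ · ♗ ♕ ♔ ♗ · ♖│1
  ─────────────────
  a b c d e f g h

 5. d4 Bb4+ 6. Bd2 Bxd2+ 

  a b c d e f g h
  ─────────────────
8│♜ · ♝ ♛ ♚ · · ♜│8
7│♟ ♟ ♟ ♟ · ♟ ♟ ♟│7
6│♞ · · · · · · ·│6
5│· · · · ♟ · · ·│5
4│· · · ♙ ♙ · · ·│4
3│♘ · · · · · · ♘│3
2│♙ ♙ ♙ ♝ ♙ · ♙ ♙│2
1│♖ · · ♕ ♔ ♗ · ♖│1
  ─────────────────
  a b c d e f g h

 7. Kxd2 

  a b c d e f g h
  ─────────────────
8│♜ · ♝ ♛ ♚ · · ♜│8
7│♟ ♟ ♟ ♟ · ♟ ♟ ♟│7
6│♞ · · · · · · ·│6
5│· · · · ♟ · · ·│5
4│· · · ♙ ♙ · · ·│4
3│♘ · · · · · · ♘│3
2│♙ ♙ ♙ ♔ ♙ · ♙ ♙│2
1│♖ · · ♕ · ♗ · ♖│1
  ─────────────────
  a b c d e f g h


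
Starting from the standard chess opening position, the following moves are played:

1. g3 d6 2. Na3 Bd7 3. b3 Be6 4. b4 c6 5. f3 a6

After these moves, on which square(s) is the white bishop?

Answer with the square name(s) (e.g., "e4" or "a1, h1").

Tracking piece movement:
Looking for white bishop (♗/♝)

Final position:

  a b c d e f g h
  ─────────────────
8│♜ ♞ · ♛ ♚ ♝ ♞ ♜│8
7│· ♟ · · ♟ ♟ ♟ ♟│7
6│♟ · ♟ ♟ ♝ · · ·│6
5│· · · · · · · ·│5
4│· ♙ · · · · · ·│4
3│♘ · · · · ♙ ♙ ·│3
2│♙ · ♙ ♙ ♙ · · ♙│2
1│♖ · ♗ ♕ ♔ ♗ ♘ ♖│1
  ─────────────────
  a b c d e f g h


c1, f1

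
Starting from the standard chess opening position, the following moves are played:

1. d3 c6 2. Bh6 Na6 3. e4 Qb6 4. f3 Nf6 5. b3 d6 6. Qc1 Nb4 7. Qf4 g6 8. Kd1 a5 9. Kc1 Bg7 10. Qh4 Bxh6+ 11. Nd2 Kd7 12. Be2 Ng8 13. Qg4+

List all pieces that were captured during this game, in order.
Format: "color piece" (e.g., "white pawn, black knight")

Tracking captures:
  Bxh6+: captured white bishop

white bishop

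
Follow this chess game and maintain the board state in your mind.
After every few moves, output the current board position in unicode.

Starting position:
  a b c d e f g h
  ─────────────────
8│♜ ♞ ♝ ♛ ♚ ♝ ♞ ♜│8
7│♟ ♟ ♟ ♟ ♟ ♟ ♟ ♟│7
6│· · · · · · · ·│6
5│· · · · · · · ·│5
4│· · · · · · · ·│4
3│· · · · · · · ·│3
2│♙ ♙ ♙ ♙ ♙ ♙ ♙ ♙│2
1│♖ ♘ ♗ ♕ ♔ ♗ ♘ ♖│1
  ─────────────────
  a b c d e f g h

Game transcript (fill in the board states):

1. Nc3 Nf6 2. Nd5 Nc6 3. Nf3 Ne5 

  a b c d e f g h
  ─────────────────
8│♜ · ♝ ♛ ♚ ♝ · ♜│8
7│♟ ♟ ♟ ♟ ♟ ♟ ♟ ♟│7
6│· · · · · ♞ · ·│6
5│· · · ♘ ♞ · · ·│5
4│· · · · · · · ·│4
3│· · · · · ♘ · ·│3
2│♙ ♙ ♙ ♙ ♙ ♙ ♙ ♙│2
1│♖ · ♗ ♕ ♔ ♗ · ♖│1
  ─────────────────
  a b c d e f g h

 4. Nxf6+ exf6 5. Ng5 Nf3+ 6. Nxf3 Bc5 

  a b c d e f g h
  ─────────────────
8│♜ · ♝ ♛ ♚ · · ♜│8
7│♟ ♟ ♟ ♟ · ♟ ♟ ♟│7
6│· · · · · ♟ · ·│6
5│· · ♝ · · · · ·│5
4│· · · · · · · ·│4
3│· · · · · ♘ · ·│3
2│♙ ♙ ♙ ♙ ♙ ♙ ♙ ♙│2
1│♖ · ♗ ♕ ♔ ♗ · ♖│1
  ─────────────────
  a b c d e f g h

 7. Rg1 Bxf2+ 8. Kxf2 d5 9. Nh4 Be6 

  a b c d e f g h
  ─────────────────
8│♜ · · ♛ ♚ · · ♜│8
7│♟ ♟ ♟ · · ♟ ♟ ♟│7
6│· · · · ♝ ♟ · ·│6
5│· · · ♟ · · · ·│5
4│· · · · · · · ♘│4
3│· · · · · · · ·│3
2│♙ ♙ ♙ ♙ ♙ ♔ ♙ ♙│2
1│♖ · ♗ ♕ · ♗ ♖ ·│1
  ─────────────────
  a b c d e f g h

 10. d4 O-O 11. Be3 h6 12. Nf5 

  a b c d e f g h
  ─────────────────
8│♜ · · ♛ · ♜ ♚ ·│8
7│♟ ♟ ♟ · · ♟ ♟ ·│7
6│· · · · ♝ ♟ · ♟│6
5│· · · ♟ · ♘ · ·│5
4│· · · ♙ · · · ·│4
3│· · · · ♗ · · ·│3
2│♙ ♙ ♙ · ♙ ♔ ♙ ♙│2
1│♖ · · ♕ · ♗ ♖ ·│1
  ─────────────────
  a b c d e f g h


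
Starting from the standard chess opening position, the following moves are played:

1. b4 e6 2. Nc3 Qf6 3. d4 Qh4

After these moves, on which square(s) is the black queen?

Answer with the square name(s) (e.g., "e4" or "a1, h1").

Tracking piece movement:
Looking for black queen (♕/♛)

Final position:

  a b c d e f g h
  ─────────────────
8│♜ ♞ ♝ · ♚ ♝ ♞ ♜│8
7│♟ ♟ ♟ ♟ · ♟ ♟ ♟│7
6│· · · · ♟ · · ·│6
5│· · · · · · · ·│5
4│· ♙ · ♙ · · · ♛│4
3│· · ♘ · · · · ·│3
2│♙ · ♙ · ♙ ♙ ♙ ♙│2
1│♖ · ♗ ♕ ♔ ♗ ♘ ♖│1
  ─────────────────
  a b c d e f g h


h4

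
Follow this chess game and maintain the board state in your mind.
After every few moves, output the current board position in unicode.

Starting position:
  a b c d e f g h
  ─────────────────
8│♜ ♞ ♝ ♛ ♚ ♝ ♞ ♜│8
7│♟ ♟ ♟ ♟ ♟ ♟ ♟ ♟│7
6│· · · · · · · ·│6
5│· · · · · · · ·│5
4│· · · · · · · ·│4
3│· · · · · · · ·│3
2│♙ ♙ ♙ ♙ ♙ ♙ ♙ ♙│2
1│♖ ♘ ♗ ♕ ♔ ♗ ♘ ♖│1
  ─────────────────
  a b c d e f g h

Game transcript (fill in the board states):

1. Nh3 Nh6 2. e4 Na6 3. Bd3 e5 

  a b c d e f g h
  ─────────────────
8│♜ · ♝ ♛ ♚ ♝ · ♜│8
7│♟ ♟ ♟ ♟ · ♟ ♟ ♟│7
6│♞ · · · · · · ♞│6
5│· · · · ♟ · · ·│5
4│· · · · ♙ · · ·│4
3│· · · ♗ · · · ♘│3
2│♙ ♙ ♙ ♙ · ♙ ♙ ♙│2
1│♖ ♘ ♗ ♕ ♔ · · ♖│1
  ─────────────────
  a b c d e f g h

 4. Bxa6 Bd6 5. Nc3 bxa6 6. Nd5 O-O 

  a b c d e f g h
  ─────────────────
8│♜ · ♝ ♛ · ♜ ♚ ·│8
7│♟ · ♟ ♟ · ♟ ♟ ♟│7
6│♟ · · ♝ · · · ♞│6
5│· · · ♘ ♟ · · ·│5
4│· · · · ♙ · · ·│4
3│· · · · · · · ♘│3
2│♙ ♙ ♙ ♙ · ♙ ♙ ♙│2
1│♖ · ♗ ♕ ♔ · · ♖│1
  ─────────────────
  a b c d e f g h

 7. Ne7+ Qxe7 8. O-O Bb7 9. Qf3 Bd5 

  a b c d e f g h
  ─────────────────
8│♜ · · · · ♜ ♚ ·│8
7│♟ · ♟ ♟ ♛ ♟ ♟ ♟│7
6│♟ · · ♝ · · · ♞│6
5│· · · ♝ ♟ · · ·│5
4│· · · · ♙ · · ·│4
3│· · · · · ♕ · ♘│3
2│♙ ♙ ♙ ♙ · ♙ ♙ ♙│2
1│♖ · ♗ · · ♖ ♔ ·│1
  ─────────────────
  a b c d e f g h

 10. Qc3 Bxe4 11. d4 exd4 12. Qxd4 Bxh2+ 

  a b c d e f g h
  ─────────────────
8│♜ · · · · ♜ ♚ ·│8
7│♟ · ♟ ♟ ♛ ♟ ♟ ♟│7
6│♟ · · · · · · ♞│6
5│· · · · · · · ·│5
4│· · · ♕ ♝ · · ·│4
3│· · · · · · · ♘│3
2│♙ ♙ ♙ · · ♙ ♙ ♝│2
1│♖ · ♗ · · ♖ ♔ ·│1
  ─────────────────
  a b c d e f g h

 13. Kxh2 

  a b c d e f g h
  ─────────────────
8│♜ · · · · ♜ ♚ ·│8
7│♟ · ♟ ♟ ♛ ♟ ♟ ♟│7
6│♟ · · · · · · ♞│6
5│· · · · · · · ·│5
4│· · · ♕ ♝ · · ·│4
3│· · · · · · · ♘│3
2│♙ ♙ ♙ · · ♙ ♙ ♔│2
1│♖ · ♗ · · ♖ · ·│1
  ─────────────────
  a b c d e f g h
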